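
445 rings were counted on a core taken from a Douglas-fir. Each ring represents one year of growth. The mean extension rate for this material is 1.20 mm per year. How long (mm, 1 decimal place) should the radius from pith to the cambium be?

The record spans 445 years at 1.20 mm per year.
Length ≈ 1.20 × 445 = 534.0 mm.

534.0 mm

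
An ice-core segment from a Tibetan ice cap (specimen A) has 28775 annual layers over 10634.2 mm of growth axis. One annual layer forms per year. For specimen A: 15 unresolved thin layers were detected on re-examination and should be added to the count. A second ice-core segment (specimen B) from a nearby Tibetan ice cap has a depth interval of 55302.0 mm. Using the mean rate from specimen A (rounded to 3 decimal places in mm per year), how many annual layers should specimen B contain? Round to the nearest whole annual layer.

Specimen A: adjusted count: 28775 + 15 = 28790 annual layers.
A: Mean rate = 10634.2 mm / 28790 years ≈ 0.369 mm per year.
Specimen B: 55302.0 mm / 0.369 mm per year = 149869.92 years ≈ 149870 annual layers.

149870 annual layers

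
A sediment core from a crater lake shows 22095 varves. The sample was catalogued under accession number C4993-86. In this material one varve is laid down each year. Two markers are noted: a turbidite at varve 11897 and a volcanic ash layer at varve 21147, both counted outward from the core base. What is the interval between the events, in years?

9250 years

21147 − 11897 = 9250 varves lie between the two events.
That is 9250 years at one varve per year.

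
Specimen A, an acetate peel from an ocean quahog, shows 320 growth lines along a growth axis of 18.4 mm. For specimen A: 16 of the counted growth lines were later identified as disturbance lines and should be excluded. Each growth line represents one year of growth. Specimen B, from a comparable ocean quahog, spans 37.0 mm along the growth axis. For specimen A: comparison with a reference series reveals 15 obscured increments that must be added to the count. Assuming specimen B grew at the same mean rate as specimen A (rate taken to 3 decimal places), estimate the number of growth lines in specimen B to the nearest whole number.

Specimen A: correcting the raw count gives 320 − 16 + 15 = 319 true growth lines.
A: Mean rate = 18.4 mm / 319 years ≈ 0.058 mm/yr.
Specimen B: 37.0 mm / 0.058 mm per year = 637.93 years ≈ 638 growth lines.

638 growth lines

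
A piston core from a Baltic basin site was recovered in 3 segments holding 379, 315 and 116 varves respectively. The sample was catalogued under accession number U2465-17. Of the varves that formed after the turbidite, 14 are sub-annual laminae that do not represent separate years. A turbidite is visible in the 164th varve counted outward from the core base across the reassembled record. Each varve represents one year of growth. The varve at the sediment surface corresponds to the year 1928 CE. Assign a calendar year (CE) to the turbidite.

1296 CE

Total varves = 379 + 315 + 116 = 810.
Between varve 164 and the sediment surface there are 810 − 164 = 646 varves.
Removing the 14 false varves leaves 646 − 14 = 632 true varves beyond the turbidite.
1928 − 632 = 1296 CE.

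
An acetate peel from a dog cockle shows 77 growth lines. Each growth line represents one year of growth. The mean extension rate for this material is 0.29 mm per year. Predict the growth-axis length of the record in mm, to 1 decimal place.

22.3 mm

77 years of growth are recorded.
Length ≈ 0.29 × 77 = 22.3 mm.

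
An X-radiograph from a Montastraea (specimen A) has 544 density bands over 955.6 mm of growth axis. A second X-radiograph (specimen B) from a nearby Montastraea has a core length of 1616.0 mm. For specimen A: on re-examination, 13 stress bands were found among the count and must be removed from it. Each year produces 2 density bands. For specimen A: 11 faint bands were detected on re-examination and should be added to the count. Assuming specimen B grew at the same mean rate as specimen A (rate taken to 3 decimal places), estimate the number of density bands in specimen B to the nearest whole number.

Specimen A: true density band count = 544 − 13 + 11 = 542.
Specimen A: 542 density bands at 2 per year is 542 / 2 = 271 years.
A: Extension rate ≈ 955.6 / 271 = 3.526 mm/yr.
For B, 1616.0 / 3.526 = 458.31 years; at 2 density bands per year that is 458.31 × 2 ≈ 917 density bands.

917 density bands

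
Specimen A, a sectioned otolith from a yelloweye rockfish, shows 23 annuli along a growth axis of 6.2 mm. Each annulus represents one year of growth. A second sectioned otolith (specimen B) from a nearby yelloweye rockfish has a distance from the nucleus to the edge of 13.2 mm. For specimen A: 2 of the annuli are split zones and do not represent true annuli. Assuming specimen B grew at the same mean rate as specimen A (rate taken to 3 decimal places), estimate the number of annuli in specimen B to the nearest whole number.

Specimen A: adjusted count: 23 − 2 = 21 annuli.
A: 6.2 mm over 21 years gives 6.2 / 21 ≈ 0.295 mm per year.
B spans 13.2 / 0.295 = 44.75 years ≈ 45 annuli.

45 annuli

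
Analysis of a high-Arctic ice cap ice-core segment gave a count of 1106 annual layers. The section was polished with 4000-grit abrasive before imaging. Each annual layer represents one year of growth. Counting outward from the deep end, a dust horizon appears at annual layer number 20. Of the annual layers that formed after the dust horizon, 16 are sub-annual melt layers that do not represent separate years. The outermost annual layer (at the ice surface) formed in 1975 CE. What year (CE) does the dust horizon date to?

905 CE

Between annual layer 20 and the ice surface there are 1106 − 20 = 1086 annual layers.
1086 − 16 false = 1070 true annual layers after the dust horizon.
1975 − 1070 = 905 CE.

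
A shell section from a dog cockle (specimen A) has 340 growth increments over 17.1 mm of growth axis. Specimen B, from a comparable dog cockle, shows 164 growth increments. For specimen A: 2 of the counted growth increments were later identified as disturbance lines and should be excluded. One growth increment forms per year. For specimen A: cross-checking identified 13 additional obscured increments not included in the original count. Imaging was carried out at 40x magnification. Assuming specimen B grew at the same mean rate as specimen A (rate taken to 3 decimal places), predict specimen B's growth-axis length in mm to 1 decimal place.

Specimen A: true growth increment count = 340 − 2 + 13 = 351.
A: Mean rate = 17.1 mm / 351 years ≈ 0.049 mm per year.
B's length ≈ 0.049 × 164 = 8.0 mm.

8.0 mm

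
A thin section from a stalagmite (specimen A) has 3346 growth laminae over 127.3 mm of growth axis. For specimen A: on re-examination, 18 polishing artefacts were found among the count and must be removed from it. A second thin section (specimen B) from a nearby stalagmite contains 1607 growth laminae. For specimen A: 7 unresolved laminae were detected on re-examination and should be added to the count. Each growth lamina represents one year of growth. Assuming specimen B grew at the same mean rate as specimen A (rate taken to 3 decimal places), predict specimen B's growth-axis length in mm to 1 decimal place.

61.1 mm

Specimen A: correcting the raw count gives 3346 − 18 + 7 = 3335 true growth laminae.
A: Mean rate = 127.3 mm / 3335 years ≈ 0.038 mm/yr.
For B, 0.038 mm/year × 1607 years = 61.1 mm.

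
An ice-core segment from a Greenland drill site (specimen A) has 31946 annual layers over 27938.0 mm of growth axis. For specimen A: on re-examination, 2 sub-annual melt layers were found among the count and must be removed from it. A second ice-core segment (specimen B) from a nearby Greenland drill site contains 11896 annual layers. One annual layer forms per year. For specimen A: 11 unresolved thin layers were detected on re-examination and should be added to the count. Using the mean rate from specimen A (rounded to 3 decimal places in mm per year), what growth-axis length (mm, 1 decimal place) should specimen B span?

Specimen A: correcting the raw count gives 31946 − 2 + 11 = 31955 true annual layers.
A: Mean rate = 27938.0 mm / 31955 years ≈ 0.874 mm/yr.
B's length ≈ 0.874 × 11896 = 10397.1 mm.

10397.1 mm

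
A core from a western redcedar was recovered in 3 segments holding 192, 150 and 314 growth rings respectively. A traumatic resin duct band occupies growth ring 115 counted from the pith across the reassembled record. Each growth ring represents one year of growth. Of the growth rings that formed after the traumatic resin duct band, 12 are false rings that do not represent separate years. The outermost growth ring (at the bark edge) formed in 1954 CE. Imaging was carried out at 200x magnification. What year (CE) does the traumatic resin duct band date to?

Total growth rings = 192 + 150 + 314 = 656.
656 − 115 = 541 growth rings lie beyond the traumatic resin duct band toward the bark edge.
541 − 12 false = 529 true growth rings after the traumatic resin duct band.
Counting back 529 years from 1954 CE places the traumatic resin duct band in 1954 − 529 = 1425 CE.

1425 CE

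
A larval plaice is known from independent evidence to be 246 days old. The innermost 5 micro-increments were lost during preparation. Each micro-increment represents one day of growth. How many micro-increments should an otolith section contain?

241 micro-increments

At one micro-increment per day, 246 days correspond to 246 micro-increments.
Subtracting the 5 micro-increments not captured gives 246 − 5 = 241 micro-increments in the record.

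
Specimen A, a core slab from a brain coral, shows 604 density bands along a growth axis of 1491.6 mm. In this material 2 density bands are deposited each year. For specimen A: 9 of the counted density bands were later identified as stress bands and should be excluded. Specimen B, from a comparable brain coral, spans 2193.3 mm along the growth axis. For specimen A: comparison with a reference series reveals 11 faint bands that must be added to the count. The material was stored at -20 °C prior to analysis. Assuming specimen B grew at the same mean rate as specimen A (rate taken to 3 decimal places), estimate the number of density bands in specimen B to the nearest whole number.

891 density bands

Specimen A: correcting the raw count gives 604 − 9 + 11 = 606 true density bands.
Specimen A: with 2 density bands per year, 606 / 2 = 303 years.
A: 1491.6 mm over 303 years gives 1491.6 / 303 ≈ 4.923 mm per year.
Specimen B: 2193.3 mm / 4.923 mm per year = 445.52 years; at 2 density bands per year that is 445.52 × 2 ≈ 891 density bands.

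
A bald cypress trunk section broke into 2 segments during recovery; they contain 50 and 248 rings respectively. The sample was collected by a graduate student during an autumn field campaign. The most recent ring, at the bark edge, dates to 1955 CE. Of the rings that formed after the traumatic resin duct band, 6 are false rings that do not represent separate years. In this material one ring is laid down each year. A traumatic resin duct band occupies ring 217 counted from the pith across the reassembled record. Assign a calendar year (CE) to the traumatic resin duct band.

1880 CE

Total rings = 50 + 248 = 298.
The traumatic resin duct band sits at ring 217 from the pith, so 298 − 217 = 81 rings formed after it.
Removing the 6 false rings leaves 81 − 6 = 75 true rings beyond the traumatic resin duct band.
The ring at the bark edge is 1955 CE, so the traumatic resin duct band dates to 1955 − 75 = 1880 CE.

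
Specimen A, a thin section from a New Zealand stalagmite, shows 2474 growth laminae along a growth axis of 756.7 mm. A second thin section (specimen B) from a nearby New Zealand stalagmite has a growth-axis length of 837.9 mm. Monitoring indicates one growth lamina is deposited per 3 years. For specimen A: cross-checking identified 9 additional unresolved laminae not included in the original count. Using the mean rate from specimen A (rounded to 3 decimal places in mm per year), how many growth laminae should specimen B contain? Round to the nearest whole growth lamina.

Specimen A: correcting the raw count gives 2474 + 9 = 2483 true growth laminae.
Specimen A: multiplying by 3 years per growth lamina: 2483 × 3 = 7449 years.
A: Mean rate = 756.7 mm / 7449 years ≈ 0.102 mm/yr.
B spans 837.9 / 0.102 = 8214.71 years; at 3 years per growth lamina that is 8214.71 / 3 ≈ 2738 growth laminae.

2738 growth laminae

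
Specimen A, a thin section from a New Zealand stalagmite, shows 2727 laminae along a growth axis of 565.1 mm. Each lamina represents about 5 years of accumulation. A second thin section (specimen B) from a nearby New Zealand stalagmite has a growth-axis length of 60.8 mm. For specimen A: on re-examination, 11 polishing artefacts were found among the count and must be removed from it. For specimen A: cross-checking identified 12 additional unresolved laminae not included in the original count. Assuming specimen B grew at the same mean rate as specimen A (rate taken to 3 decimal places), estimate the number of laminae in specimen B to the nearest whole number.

Specimen A: adjusted count: 2727 − 11 + 12 = 2728 laminae.
Specimen A: 2728 laminae at 5 years each span 2728 × 5 = 13640 years.
A: Extension rate ≈ 565.1 / 13640 = 0.041 mm/yr.
Specimen B: 60.8 mm / 0.041 mm per year = 1482.93 years; at 5 years per lamina that is 1482.93 / 5 ≈ 297 laminae.

297 laminae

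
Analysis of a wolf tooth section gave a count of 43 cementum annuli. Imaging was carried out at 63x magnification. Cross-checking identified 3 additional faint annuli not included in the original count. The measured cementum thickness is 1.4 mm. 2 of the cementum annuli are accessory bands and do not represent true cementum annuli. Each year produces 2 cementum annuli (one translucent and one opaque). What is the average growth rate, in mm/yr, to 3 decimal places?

True cementum annulus count = 43 − 2 + 3 = 44.
With 2 cementum annuli per year, 44 / 2 = 22 years.
Mean rate = 1.4 mm / 22 years ≈ 0.064 mm/yr.

0.064 mm/yr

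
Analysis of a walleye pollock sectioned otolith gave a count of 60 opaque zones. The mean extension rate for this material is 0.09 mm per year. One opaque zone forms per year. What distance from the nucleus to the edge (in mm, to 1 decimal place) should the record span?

5.4 mm

The record spans 60 years at 0.09 mm per year.
60 years at 0.09 mm/year gives 0.09 × 60 = 5.4 mm.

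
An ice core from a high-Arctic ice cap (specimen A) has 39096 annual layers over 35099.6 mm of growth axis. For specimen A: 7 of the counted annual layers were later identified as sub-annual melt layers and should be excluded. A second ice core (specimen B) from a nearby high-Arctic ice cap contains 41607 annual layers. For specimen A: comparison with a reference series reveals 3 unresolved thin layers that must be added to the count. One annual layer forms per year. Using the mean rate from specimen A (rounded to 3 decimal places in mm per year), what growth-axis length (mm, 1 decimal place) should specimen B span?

37363.1 mm

Specimen A: after corrections the count is 39096 − 7 + 3 = 39092 annual layers.
A: Mean rate = 35099.6 mm / 39092 years ≈ 0.898 mm per year.
For B, 0.898 mm/year × 41607 years = 37363.1 mm.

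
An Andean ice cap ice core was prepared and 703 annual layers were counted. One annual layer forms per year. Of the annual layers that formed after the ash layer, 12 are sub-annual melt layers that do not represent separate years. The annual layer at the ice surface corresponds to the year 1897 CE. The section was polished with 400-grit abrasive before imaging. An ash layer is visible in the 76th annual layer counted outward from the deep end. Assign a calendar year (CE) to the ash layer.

The ash layer sits at annual layer 76 from the deep end, so 703 − 76 = 627 annual layers formed after it.
Excluding 12 false annual layers: 627 − 12 = 615.
The annual layer at the ice surface is 1897 CE, so the ash layer dates to 1897 − 615 = 1282 CE.

1282 CE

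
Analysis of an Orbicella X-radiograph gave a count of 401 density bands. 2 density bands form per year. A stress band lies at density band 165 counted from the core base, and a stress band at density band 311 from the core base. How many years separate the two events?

311 − 165 = 146 density bands lie between the two events.
Dividing by 2 density bands per year: 146 / 2 = 73 years.

73 yr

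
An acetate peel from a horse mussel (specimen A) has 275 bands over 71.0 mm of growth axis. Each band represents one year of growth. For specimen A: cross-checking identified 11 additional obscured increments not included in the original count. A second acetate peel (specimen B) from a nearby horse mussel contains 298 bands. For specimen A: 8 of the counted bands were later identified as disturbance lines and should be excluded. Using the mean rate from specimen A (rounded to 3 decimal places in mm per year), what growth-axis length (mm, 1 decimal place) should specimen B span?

Specimen A: correcting the raw count gives 275 − 8 + 11 = 278 true bands.
A: Mean rate = 71.0 mm / 278 years ≈ 0.255 mm/yr.
B's length ≈ 0.255 × 298 = 76.0 mm.

76.0 mm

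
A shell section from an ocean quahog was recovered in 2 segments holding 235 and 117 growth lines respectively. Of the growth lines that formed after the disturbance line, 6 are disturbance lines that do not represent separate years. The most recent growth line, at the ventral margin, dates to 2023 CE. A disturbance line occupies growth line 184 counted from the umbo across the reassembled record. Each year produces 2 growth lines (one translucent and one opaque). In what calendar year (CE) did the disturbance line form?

Total growth lines = 235 + 117 = 352.
Between growth line 184 and the ventral margin there are 352 − 184 = 168 growth lines.
Removing the 6 false growth lines leaves 168 − 6 = 162 true growth lines beyond the disturbance line.
With 2 growth lines per year, 162 / 2 = 81 years.
The growth line at the ventral margin is 2023 CE, so the disturbance line dates to 2023 − 81 = 1942 CE.

1942 CE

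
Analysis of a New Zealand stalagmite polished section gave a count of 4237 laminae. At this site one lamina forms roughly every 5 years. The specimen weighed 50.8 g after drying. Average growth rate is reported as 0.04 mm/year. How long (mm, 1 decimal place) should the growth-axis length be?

847.4 mm

4237 laminae at 5 years each span 4237 × 5 = 21185 years.
21185 years at 0.04 mm/year gives 0.04 × 21185 = 847.4 mm.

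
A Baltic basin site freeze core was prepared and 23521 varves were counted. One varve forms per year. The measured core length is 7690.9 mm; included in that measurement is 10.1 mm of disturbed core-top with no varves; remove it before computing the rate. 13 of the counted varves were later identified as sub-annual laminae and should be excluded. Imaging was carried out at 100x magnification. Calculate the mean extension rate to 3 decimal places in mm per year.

0.327 mm per year

True varve count = 23521 − 13 = 23508.
The growth record spans 7690.9 − 10.1 = 7680.8 mm.
Mean rate = 7680.8 mm / 23508 years ≈ 0.327 mm per year.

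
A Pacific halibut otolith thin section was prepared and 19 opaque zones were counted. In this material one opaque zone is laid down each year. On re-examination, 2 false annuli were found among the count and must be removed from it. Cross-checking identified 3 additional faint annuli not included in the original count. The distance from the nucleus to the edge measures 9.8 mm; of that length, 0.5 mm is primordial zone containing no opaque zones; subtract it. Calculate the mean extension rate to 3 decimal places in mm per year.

0.465 mm per year

Correcting the raw count gives 19 − 2 + 3 = 20 true opaque zones.
Net length = 9.8 − 0.5 = 9.3 mm.
9.3 mm over 20 years gives 9.3 / 20 ≈ 0.465 mm per year.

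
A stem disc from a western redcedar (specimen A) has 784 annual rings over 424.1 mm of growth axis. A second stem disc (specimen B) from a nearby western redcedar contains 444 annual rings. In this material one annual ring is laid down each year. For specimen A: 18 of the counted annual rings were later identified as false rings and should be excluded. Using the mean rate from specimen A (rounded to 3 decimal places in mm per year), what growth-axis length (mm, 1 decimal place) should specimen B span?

246.0 mm

Specimen A: true annual ring count = 784 − 18 = 766.
A: Mean rate = 424.1 mm / 766 years ≈ 0.554 mm/year.
For B, 0.554 mm/year × 444 years = 246.0 mm.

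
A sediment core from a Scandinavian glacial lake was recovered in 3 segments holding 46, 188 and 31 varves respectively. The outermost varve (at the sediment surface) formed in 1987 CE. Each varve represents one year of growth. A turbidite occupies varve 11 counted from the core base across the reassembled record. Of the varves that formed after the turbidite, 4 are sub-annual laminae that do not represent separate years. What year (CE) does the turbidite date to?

Total varves = 46 + 188 + 31 = 265.
The turbidite sits at varve 11 from the core base, so 265 − 11 = 254 varves formed after it.
Removing the 4 false varves leaves 254 − 4 = 250 true varves beyond the turbidite.
The varve at the sediment surface is 1987 CE, so the turbidite dates to 1987 − 250 = 1737 CE.

1737 CE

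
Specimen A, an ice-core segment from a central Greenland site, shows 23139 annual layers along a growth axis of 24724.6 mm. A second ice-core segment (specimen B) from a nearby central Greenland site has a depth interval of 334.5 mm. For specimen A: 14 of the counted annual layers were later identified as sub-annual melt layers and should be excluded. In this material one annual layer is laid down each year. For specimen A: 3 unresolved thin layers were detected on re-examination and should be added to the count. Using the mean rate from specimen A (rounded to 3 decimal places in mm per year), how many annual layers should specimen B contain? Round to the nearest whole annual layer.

313 annual layers

Specimen A: adjusted count: 23139 − 14 + 3 = 23128 annual layers.
A: Mean rate = 24724.6 mm / 23128 years ≈ 1.069 mm/yr.
For B, 334.5 / 1.069 = 312.91 years ≈ 313 annual layers.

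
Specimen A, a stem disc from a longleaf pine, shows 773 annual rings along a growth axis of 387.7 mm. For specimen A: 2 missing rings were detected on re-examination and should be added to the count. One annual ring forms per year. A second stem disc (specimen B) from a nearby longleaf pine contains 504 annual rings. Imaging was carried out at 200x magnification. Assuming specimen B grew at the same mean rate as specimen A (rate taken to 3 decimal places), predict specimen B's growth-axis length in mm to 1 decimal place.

252.0 mm

Specimen A: after corrections the count is 773 + 2 = 775 annual rings.
A: Mean rate = 387.7 mm / 775 years ≈ 0.500 mm/year.
Length of B = 0.500 × 504 = 252.0 mm.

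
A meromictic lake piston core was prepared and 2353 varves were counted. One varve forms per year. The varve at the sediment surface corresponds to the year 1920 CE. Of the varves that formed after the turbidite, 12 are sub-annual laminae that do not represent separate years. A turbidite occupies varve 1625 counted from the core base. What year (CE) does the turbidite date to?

2353 − 1625 = 728 varves lie beyond the turbidite toward the sediment surface.
Removing the 12 false varves leaves 728 − 12 = 716 true varves beyond the turbidite.
1920 − 716 = 1204 CE.

1204 CE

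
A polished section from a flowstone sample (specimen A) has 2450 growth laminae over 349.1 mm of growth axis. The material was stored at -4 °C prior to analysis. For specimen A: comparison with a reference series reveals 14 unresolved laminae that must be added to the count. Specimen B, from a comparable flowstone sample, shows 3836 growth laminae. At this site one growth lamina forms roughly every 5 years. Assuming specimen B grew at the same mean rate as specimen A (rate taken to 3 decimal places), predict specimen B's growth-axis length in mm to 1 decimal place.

537.0 mm

Specimen A: after corrections the count is 2450 + 14 = 2464 growth laminae.
Specimen A: 2464 growth laminae at 5 years each span 2464 × 5 = 12320 years.
A: Extension rate ≈ 349.1 / 12320 = 0.028 mm per year.
Specimen B: at 5 years per growth lamina, 3836 × 5 = 19180 years. B's length ≈ 0.028 × 19180 = 537.0 mm.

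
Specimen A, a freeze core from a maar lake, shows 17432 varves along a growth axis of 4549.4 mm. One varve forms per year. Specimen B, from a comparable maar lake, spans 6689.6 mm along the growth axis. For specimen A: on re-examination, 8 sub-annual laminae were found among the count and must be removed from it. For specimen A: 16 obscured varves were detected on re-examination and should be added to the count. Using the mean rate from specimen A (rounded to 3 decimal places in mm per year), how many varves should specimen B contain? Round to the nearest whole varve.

Specimen A: adjusted count: 17432 − 8 + 16 = 17440 varves.
A: Extension rate ≈ 4549.4 / 17440 = 0.261 mm per year.
For B, 6689.6 / 0.261 = 25630.65 years ≈ 25631 varves.

25631 varves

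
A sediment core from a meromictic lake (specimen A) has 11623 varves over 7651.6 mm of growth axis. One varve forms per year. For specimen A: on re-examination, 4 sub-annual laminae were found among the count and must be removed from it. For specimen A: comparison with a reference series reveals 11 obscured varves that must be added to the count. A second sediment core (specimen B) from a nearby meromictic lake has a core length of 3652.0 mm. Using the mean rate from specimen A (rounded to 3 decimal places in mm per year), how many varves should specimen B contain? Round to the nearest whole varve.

5550 varves

Specimen A: correcting the raw count gives 11623 − 4 + 11 = 11630 true varves.
A: 7651.6 mm over 11630 years gives 7651.6 / 11630 ≈ 0.658 mm/yr.
For B, 3652.0 / 0.658 = 5550.15 years ≈ 5550 varves.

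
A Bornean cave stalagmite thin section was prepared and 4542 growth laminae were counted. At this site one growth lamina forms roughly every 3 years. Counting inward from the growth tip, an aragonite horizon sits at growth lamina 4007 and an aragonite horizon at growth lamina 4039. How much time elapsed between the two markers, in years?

96 yr

The two markers are separated by 4039 − 4007 = 32 growth laminae.
At 3 years per growth lamina, 32 × 3 = 96 years.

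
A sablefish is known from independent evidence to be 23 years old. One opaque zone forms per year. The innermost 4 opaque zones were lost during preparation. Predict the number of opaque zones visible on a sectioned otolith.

At one opaque zone per year, 23 years correspond to 23 opaque zones.
Subtracting the 4 opaque zones not captured gives 23 − 4 = 19 opaque zones in the record.

19 opaque zones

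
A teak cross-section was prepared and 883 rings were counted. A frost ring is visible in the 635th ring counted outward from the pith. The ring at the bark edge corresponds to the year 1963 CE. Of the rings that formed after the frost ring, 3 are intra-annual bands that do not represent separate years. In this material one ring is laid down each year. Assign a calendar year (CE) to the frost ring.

1718 CE

Between ring 635 and the bark edge there are 883 − 635 = 248 rings.
248 − 3 false = 245 true rings after the frost ring.
Counting back 245 years from 1963 CE places the frost ring in 1963 − 245 = 1718 CE.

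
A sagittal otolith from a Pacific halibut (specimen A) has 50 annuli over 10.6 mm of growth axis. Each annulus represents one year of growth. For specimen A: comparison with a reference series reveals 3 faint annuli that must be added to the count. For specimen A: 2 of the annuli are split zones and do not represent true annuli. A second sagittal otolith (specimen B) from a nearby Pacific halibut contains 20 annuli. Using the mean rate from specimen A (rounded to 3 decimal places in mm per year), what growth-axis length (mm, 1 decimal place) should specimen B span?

Specimen A: correcting the raw count gives 50 − 2 + 3 = 51 true annuli.
A: Mean rate = 10.6 mm / 51 years ≈ 0.208 mm/yr.
For B, 0.208 mm/year × 20 years = 4.2 mm.

4.2 mm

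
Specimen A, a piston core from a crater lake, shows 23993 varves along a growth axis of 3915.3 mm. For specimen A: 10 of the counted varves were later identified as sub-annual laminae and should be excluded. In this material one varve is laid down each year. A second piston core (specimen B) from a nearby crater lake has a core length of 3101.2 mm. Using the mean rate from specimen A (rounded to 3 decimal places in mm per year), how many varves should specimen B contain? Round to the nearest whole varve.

Specimen A: correcting the raw count gives 23993 − 10 = 23983 true varves.
A: Extension rate ≈ 3915.3 / 23983 = 0.163 mm/year.
For B, 3101.2 / 0.163 = 19025.77 years ≈ 19026 varves.

19026 varves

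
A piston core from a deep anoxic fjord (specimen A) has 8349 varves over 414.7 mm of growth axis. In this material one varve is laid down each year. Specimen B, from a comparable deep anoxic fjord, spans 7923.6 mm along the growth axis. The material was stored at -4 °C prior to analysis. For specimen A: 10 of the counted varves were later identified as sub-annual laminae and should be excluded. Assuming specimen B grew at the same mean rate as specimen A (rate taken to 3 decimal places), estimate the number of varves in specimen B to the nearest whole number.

158472 varves

Specimen A: after corrections the count is 8349 − 10 = 8339 varves.
A: 414.7 mm over 8339 years gives 414.7 / 8339 ≈ 0.050 mm/year.
For B, 7923.6 / 0.050 = 158472.00 years ≈ 158472 varves.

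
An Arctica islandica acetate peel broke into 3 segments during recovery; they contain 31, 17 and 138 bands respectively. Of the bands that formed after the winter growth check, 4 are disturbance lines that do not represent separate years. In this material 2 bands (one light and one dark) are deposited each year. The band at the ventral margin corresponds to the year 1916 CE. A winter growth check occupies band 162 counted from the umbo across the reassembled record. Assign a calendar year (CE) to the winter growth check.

Total bands = 31 + 17 + 138 = 186.
Between band 162 and the ventral margin there are 186 − 162 = 24 bands.
Excluding 4 false bands: 24 − 4 = 20.
With 2 bands per year, 20 / 2 = 10 years.
Counting back 10 years from 1916 CE places the winter growth check in 1916 − 10 = 1906 CE.

1906 CE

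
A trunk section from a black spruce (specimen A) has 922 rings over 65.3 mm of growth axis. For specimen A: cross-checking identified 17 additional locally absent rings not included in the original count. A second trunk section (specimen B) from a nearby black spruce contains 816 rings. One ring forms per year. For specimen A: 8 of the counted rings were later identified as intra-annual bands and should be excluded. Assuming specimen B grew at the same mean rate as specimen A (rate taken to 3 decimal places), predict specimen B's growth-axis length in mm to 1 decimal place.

Specimen A: true ring count = 922 − 8 + 17 = 931.
A: 65.3 mm over 931 years gives 65.3 / 931 ≈ 0.070 mm per year.
B's length ≈ 0.070 × 816 = 57.1 mm.

57.1 mm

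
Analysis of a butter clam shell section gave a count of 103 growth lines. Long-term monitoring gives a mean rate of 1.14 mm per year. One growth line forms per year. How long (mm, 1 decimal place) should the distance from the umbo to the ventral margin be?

117.4 mm

103 years of growth are recorded.
103 years at 1.14 mm/year gives 1.14 × 103 = 117.4 mm.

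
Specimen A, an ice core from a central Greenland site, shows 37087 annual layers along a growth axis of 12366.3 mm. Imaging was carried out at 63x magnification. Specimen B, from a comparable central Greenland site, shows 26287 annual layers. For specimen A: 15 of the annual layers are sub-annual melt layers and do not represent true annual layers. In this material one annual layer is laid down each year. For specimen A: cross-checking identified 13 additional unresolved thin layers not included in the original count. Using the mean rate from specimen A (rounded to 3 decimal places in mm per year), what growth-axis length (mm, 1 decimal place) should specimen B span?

8753.6 mm

Specimen A: true annual layer count = 37087 − 15 + 13 = 37085.
A: Extension rate ≈ 12366.3 / 37085 = 0.333 mm/yr.
Length of B = 0.333 × 26287 = 8753.6 mm.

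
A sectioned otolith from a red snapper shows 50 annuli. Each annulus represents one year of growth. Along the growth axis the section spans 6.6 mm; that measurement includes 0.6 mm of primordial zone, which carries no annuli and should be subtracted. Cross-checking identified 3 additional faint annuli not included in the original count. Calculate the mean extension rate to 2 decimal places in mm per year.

Adjusted count: 50 + 3 = 53 annuli.
Net length = 6.6 − 0.6 = 6.0 mm.
Extension rate ≈ 6.0 / 53 = 0.11 mm per year.

0.11 mm per year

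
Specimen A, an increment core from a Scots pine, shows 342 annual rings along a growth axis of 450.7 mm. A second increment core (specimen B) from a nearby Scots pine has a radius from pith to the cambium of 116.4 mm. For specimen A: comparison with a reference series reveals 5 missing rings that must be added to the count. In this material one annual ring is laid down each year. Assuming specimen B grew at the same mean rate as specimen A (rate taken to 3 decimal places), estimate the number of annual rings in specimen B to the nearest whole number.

90 annual rings

Specimen A: correcting the raw count gives 342 + 5 = 347 true annual rings.
A: Extension rate ≈ 450.7 / 347 = 1.299 mm/year.
B spans 116.4 / 1.299 = 89.61 years ≈ 90 annual rings.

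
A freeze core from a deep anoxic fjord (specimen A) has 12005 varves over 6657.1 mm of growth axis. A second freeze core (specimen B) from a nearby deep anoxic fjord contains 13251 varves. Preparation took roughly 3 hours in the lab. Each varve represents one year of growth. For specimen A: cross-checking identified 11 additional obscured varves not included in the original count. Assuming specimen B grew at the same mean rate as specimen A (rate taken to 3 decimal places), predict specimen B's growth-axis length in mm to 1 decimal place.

7341.1 mm

Specimen A: true varve count = 12005 + 11 = 12016.
A: Mean rate = 6657.1 mm / 12016 years ≈ 0.554 mm/year.
B's length ≈ 0.554 × 13251 = 7341.1 mm.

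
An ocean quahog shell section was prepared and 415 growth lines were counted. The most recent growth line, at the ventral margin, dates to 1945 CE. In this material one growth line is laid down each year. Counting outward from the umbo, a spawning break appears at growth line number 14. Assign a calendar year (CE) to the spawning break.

1544 CE

The spawning break sits at growth line 14 from the umbo, so 415 − 14 = 401 growth lines formed after it.
1945 − 401 = 1544 CE.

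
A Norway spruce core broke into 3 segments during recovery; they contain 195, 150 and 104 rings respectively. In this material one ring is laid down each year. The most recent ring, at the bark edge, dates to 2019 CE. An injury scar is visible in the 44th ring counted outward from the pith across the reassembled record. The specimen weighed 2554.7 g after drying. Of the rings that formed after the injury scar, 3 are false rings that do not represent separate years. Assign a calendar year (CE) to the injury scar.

1617 CE

Total rings = 195 + 150 + 104 = 449.
Between ring 44 and the bark edge there are 449 − 44 = 405 rings.
Excluding 3 false rings: 405 − 3 = 402.
Counting back 402 years from 2019 CE places the injury scar in 2019 − 402 = 1617 CE.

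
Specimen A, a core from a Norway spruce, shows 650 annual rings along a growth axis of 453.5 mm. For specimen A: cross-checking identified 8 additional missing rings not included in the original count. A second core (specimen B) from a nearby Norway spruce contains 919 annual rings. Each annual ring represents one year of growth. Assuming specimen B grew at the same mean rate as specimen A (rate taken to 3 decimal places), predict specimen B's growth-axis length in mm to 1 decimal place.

633.2 mm

Specimen A: true annual ring count = 650 + 8 = 658.
A: Extension rate ≈ 453.5 / 658 = 0.689 mm per year.
Length of B = 0.689 × 919 = 633.2 mm.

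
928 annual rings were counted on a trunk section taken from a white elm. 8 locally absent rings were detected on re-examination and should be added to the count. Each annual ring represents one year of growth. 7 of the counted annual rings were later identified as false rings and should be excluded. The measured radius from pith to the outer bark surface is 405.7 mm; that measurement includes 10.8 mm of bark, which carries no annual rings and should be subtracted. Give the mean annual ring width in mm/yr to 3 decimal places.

Correcting the raw count gives 928 − 7 + 8 = 929 true annual rings.
The growth record spans 405.7 − 10.8 = 394.9 mm.
Extension rate ≈ 394.9 / 929 = 0.425 mm/yr.

0.425 mm/yr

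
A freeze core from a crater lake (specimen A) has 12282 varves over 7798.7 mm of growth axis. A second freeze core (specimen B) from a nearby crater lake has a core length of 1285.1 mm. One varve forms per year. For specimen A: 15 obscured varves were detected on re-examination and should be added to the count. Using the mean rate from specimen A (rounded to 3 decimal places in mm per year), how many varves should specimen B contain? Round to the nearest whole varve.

2027 varves

Specimen A: after corrections the count is 12282 + 15 = 12297 varves.
A: 7798.7 mm over 12297 years gives 7798.7 / 12297 ≈ 0.634 mm/year.
B spans 1285.1 / 0.634 = 2026.97 years ≈ 2027 varves.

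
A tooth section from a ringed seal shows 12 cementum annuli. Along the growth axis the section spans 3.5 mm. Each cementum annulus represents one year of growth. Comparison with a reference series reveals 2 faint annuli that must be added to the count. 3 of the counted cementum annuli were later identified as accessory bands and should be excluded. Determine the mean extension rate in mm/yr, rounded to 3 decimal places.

0.318 mm/yr

Correcting the raw count gives 12 − 3 + 2 = 11 true cementum annuli.
Mean rate = 3.5 mm / 11 years ≈ 0.318 mm/yr.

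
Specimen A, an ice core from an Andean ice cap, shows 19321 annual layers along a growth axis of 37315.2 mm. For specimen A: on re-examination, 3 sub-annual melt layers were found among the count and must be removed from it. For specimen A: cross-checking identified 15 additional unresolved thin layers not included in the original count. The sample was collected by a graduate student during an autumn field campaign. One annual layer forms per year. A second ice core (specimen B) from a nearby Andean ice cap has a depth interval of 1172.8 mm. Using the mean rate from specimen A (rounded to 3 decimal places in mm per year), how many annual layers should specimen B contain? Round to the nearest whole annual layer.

608 annual layers

Specimen A: adjusted count: 19321 − 3 + 15 = 19333 annual layers.
A: Mean rate = 37315.2 mm / 19333 years ≈ 1.930 mm/year.
Specimen B: 1172.8 mm / 1.930 mm per year = 607.67 years ≈ 608 annual layers.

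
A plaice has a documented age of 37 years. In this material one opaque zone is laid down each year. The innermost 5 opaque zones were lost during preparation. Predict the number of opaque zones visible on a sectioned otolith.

At one opaque zone per year, 37 years correspond to 37 opaque zones.
37 − 5 missed = 32 opaque zones expected in the prepared section.

32 opaque zones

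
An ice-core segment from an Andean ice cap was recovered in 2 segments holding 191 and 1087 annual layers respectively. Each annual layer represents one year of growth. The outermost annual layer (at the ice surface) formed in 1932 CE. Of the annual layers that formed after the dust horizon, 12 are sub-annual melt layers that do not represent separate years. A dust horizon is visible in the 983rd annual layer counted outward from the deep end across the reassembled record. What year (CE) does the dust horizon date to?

Total annual layers = 191 + 1087 = 1278.
Between annual layer 983 and the ice surface there are 1278 − 983 = 295 annual layers.
Excluding 12 false annual layers: 295 − 12 = 283.
The annual layer at the ice surface is 1932 CE, so the dust horizon dates to 1932 − 283 = 1649 CE.

1649 CE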